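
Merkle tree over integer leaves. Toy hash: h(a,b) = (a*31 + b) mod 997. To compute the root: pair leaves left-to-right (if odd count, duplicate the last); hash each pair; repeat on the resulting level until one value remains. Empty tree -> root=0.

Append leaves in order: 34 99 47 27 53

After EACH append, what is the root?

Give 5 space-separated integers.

After append 34 (leaves=[34]):
  L0: [34]
  root=34
After append 99 (leaves=[34, 99]):
  L0: [34, 99]
  L1: h(34,99)=(34*31+99)%997=156 -> [156]
  root=156
After append 47 (leaves=[34, 99, 47]):
  L0: [34, 99, 47]
  L1: h(34,99)=(34*31+99)%997=156 h(47,47)=(47*31+47)%997=507 -> [156, 507]
  L2: h(156,507)=(156*31+507)%997=358 -> [358]
  root=358
After append 27 (leaves=[34, 99, 47, 27]):
  L0: [34, 99, 47, 27]
  L1: h(34,99)=(34*31+99)%997=156 h(47,27)=(47*31+27)%997=487 -> [156, 487]
  L2: h(156,487)=(156*31+487)%997=338 -> [338]
  root=338
After append 53 (leaves=[34, 99, 47, 27, 53]):
  L0: [34, 99, 47, 27, 53]
  L1: h(34,99)=(34*31+99)%997=156 h(47,27)=(47*31+27)%997=487 h(53,53)=(53*31+53)%997=699 -> [156, 487, 699]
  L2: h(156,487)=(156*31+487)%997=338 h(699,699)=(699*31+699)%997=434 -> [338, 434]
  L3: h(338,434)=(338*31+434)%997=942 -> [942]
  root=942

Answer: 34 156 358 338 942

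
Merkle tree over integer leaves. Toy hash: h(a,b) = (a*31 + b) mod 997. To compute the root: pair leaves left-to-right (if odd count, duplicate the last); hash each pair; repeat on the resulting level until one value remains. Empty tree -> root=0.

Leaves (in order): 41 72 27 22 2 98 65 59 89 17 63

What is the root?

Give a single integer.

Answer: 179

Derivation:
L0: [41, 72, 27, 22, 2, 98, 65, 59, 89, 17, 63]
L1: h(41,72)=(41*31+72)%997=346 h(27,22)=(27*31+22)%997=859 h(2,98)=(2*31+98)%997=160 h(65,59)=(65*31+59)%997=80 h(89,17)=(89*31+17)%997=782 h(63,63)=(63*31+63)%997=22 -> [346, 859, 160, 80, 782, 22]
L2: h(346,859)=(346*31+859)%997=618 h(160,80)=(160*31+80)%997=55 h(782,22)=(782*31+22)%997=336 -> [618, 55, 336]
L3: h(618,55)=(618*31+55)%997=270 h(336,336)=(336*31+336)%997=782 -> [270, 782]
L4: h(270,782)=(270*31+782)%997=179 -> [179]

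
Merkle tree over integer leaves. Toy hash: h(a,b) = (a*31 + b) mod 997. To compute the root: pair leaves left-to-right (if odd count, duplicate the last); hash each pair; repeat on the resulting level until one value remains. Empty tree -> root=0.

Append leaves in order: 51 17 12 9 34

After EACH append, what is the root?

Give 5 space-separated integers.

After append 51 (leaves=[51]):
  L0: [51]
  root=51
After append 17 (leaves=[51, 17]):
  L0: [51, 17]
  L1: h(51,17)=(51*31+17)%997=601 -> [601]
  root=601
After append 12 (leaves=[51, 17, 12]):
  L0: [51, 17, 12]
  L1: h(51,17)=(51*31+17)%997=601 h(12,12)=(12*31+12)%997=384 -> [601, 384]
  L2: h(601,384)=(601*31+384)%997=72 -> [72]
  root=72
After append 9 (leaves=[51, 17, 12, 9]):
  L0: [51, 17, 12, 9]
  L1: h(51,17)=(51*31+17)%997=601 h(12,9)=(12*31+9)%997=381 -> [601, 381]
  L2: h(601,381)=(601*31+381)%997=69 -> [69]
  root=69
After append 34 (leaves=[51, 17, 12, 9, 34]):
  L0: [51, 17, 12, 9, 34]
  L1: h(51,17)=(51*31+17)%997=601 h(12,9)=(12*31+9)%997=381 h(34,34)=(34*31+34)%997=91 -> [601, 381, 91]
  L2: h(601,381)=(601*31+381)%997=69 h(91,91)=(91*31+91)%997=918 -> [69, 918]
  L3: h(69,918)=(69*31+918)%997=66 -> [66]
  root=66

Answer: 51 601 72 69 66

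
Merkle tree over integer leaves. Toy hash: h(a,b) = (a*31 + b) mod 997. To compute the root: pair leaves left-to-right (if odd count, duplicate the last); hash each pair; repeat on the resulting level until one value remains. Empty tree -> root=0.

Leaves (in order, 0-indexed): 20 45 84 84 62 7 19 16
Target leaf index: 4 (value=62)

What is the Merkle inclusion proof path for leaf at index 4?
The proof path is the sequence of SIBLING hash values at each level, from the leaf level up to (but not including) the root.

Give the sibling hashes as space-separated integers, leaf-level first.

Answer: 7 605 372

Derivation:
L0 (leaves): [20, 45, 84, 84, 62, 7, 19, 16], target index=4
L1: h(20,45)=(20*31+45)%997=665 [pair 0] h(84,84)=(84*31+84)%997=694 [pair 1] h(62,7)=(62*31+7)%997=932 [pair 2] h(19,16)=(19*31+16)%997=605 [pair 3] -> [665, 694, 932, 605]
  Sibling for proof at L0: 7
L2: h(665,694)=(665*31+694)%997=372 [pair 0] h(932,605)=(932*31+605)%997=584 [pair 1] -> [372, 584]
  Sibling for proof at L1: 605
L3: h(372,584)=(372*31+584)%997=152 [pair 0] -> [152]
  Sibling for proof at L2: 372
Root: 152
Proof path (sibling hashes from leaf to root): [7, 605, 372]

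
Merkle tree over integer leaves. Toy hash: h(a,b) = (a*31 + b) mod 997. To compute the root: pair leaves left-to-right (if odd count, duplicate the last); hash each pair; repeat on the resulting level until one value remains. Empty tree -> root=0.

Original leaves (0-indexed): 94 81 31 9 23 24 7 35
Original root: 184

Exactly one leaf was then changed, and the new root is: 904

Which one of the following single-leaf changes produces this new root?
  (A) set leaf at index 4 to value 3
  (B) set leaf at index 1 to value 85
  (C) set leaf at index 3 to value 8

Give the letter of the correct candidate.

Answer: A

Derivation:
Original leaves: [94, 81, 31, 9, 23, 24, 7, 35]
Target new root: 904
Try each candidate change and compute the resulting root:
Candidate A: set leaf[4] = 3 -> leaves = [94, 81, 31, 9, 3, 24, 7, 35]
  L0: [94, 81, 31, 9, 3, 24, 7, 35]
  L1: h(94,81)=(94*31+81)%997=4 h(31,9)=(31*31+9)%997=970 h(3,24)=(3*31+24)%997=117 h(7,35)=(7*31+35)%997=252 -> [4, 970, 117, 252]
  L2: h(4,970)=(4*31+970)%997=97 h(117,252)=(117*31+252)%997=888 -> [97, 888]
  L3: h(97,888)=(97*31+888)%997=904 -> [904]
  root = 904 == target 904  ** MATCH **
Candidate B: set leaf[1] = 85 -> leaves = [94, 85, 31, 9, 23, 24, 7, 35]
  L0: [94, 85, 31, 9, 23, 24, 7, 35]
  L1: h(94,85)=(94*31+85)%997=8 h(31,9)=(31*31+9)%997=970 h(23,24)=(23*31+24)%997=737 h(7,35)=(7*31+35)%997=252 -> [8, 970, 737, 252]
  L2: h(8,970)=(8*31+970)%997=221 h(737,252)=(737*31+252)%997=168 -> [221, 168]
  L3: h(221,168)=(221*31+168)%997=40 -> [40]
  root = 40 != target 904
Candidate C: set leaf[3] = 8 -> leaves = [94, 81, 31, 8, 23, 24, 7, 35]
  L0: [94, 81, 31, 8, 23, 24, 7, 35]
  L1: h(94,81)=(94*31+81)%997=4 h(31,8)=(31*31+8)%997=969 h(23,24)=(23*31+24)%997=737 h(7,35)=(7*31+35)%997=252 -> [4, 969, 737, 252]
  L2: h(4,969)=(4*31+969)%997=96 h(737,252)=(737*31+252)%997=168 -> [96, 168]
  L3: h(96,168)=(96*31+168)%997=153 -> [153]
  root = 153 != target 904
Candidate A produces the target root.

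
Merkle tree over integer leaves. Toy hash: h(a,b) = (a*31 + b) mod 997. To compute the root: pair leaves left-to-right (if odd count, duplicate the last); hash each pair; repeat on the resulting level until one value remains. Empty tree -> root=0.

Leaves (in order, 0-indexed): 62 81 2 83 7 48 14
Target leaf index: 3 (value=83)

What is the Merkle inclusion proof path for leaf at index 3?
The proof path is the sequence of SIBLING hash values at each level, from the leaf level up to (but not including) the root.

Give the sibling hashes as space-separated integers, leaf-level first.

Answer: 2 9 687

Derivation:
L0 (leaves): [62, 81, 2, 83, 7, 48, 14], target index=3
L1: h(62,81)=(62*31+81)%997=9 [pair 0] h(2,83)=(2*31+83)%997=145 [pair 1] h(7,48)=(7*31+48)%997=265 [pair 2] h(14,14)=(14*31+14)%997=448 [pair 3] -> [9, 145, 265, 448]
  Sibling for proof at L0: 2
L2: h(9,145)=(9*31+145)%997=424 [pair 0] h(265,448)=(265*31+448)%997=687 [pair 1] -> [424, 687]
  Sibling for proof at L1: 9
L3: h(424,687)=(424*31+687)%997=870 [pair 0] -> [870]
  Sibling for proof at L2: 687
Root: 870
Proof path (sibling hashes from leaf to root): [2, 9, 687]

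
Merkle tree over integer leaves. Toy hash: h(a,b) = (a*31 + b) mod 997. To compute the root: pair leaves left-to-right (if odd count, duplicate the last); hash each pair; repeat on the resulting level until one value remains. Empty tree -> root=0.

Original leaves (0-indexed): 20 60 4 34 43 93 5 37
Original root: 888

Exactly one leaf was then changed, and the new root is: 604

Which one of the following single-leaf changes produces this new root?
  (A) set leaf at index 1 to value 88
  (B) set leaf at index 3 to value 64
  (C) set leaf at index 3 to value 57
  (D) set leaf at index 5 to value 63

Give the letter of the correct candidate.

Original leaves: [20, 60, 4, 34, 43, 93, 5, 37]
Target new root: 604
Try each candidate change and compute the resulting root:
Candidate A: set leaf[1] = 88 -> leaves = [20, 88, 4, 34, 43, 93, 5, 37]
  L0: [20, 88, 4, 34, 43, 93, 5, 37]
  L1: h(20,88)=(20*31+88)%997=708 h(4,34)=(4*31+34)%997=158 h(43,93)=(43*31+93)%997=429 h(5,37)=(5*31+37)%997=192 -> [708, 158, 429, 192]
  L2: h(708,158)=(708*31+158)%997=172 h(429,192)=(429*31+192)%997=530 -> [172, 530]
  L3: h(172,530)=(172*31+530)%997=877 -> [877]
  root = 877 != target 604
Candidate B: set leaf[3] = 64 -> leaves = [20, 60, 4, 64, 43, 93, 5, 37]
  L0: [20, 60, 4, 64, 43, 93, 5, 37]
  L1: h(20,60)=(20*31+60)%997=680 h(4,64)=(4*31+64)%997=188 h(43,93)=(43*31+93)%997=429 h(5,37)=(5*31+37)%997=192 -> [680, 188, 429, 192]
  L2: h(680,188)=(680*31+188)%997=331 h(429,192)=(429*31+192)%997=530 -> [331, 530]
  L3: h(331,530)=(331*31+530)%997=821 -> [821]
  root = 821 != target 604
Candidate C: set leaf[3] = 57 -> leaves = [20, 60, 4, 57, 43, 93, 5, 37]
  L0: [20, 60, 4, 57, 43, 93, 5, 37]
  L1: h(20,60)=(20*31+60)%997=680 h(4,57)=(4*31+57)%997=181 h(43,93)=(43*31+93)%997=429 h(5,37)=(5*31+37)%997=192 -> [680, 181, 429, 192]
  L2: h(680,181)=(680*31+181)%997=324 h(429,192)=(429*31+192)%997=530 -> [324, 530]
  L3: h(324,530)=(324*31+530)%997=604 -> [604]
  root = 604 == target 604  ** MATCH **
Candidate D: set leaf[5] = 63 -> leaves = [20, 60, 4, 34, 43, 63, 5, 37]
  L0: [20, 60, 4, 34, 43, 63, 5, 37]
  L1: h(20,60)=(20*31+60)%997=680 h(4,34)=(4*31+34)%997=158 h(43,63)=(43*31+63)%997=399 h(5,37)=(5*31+37)%997=192 -> [680, 158, 399, 192]
  L2: h(680,158)=(680*31+158)%997=301 h(399,192)=(399*31+192)%997=597 -> [301, 597]
  L3: h(301,597)=(301*31+597)%997=955 -> [955]
  root = 955 != target 604
Candidate C produces the target root.

Answer: C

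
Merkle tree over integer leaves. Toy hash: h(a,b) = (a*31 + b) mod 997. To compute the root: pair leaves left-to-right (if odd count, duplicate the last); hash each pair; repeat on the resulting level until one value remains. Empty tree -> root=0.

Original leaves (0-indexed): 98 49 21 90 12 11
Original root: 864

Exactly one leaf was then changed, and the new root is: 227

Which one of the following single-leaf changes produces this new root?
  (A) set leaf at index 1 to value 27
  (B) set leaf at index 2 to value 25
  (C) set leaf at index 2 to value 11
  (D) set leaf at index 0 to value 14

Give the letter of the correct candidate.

Original leaves: [98, 49, 21, 90, 12, 11]
Target new root: 227
Try each candidate change and compute the resulting root:
Candidate A: set leaf[1] = 27 -> leaves = [98, 27, 21, 90, 12, 11]
  L0: [98, 27, 21, 90, 12, 11]
  L1: h(98,27)=(98*31+27)%997=74 h(21,90)=(21*31+90)%997=741 h(12,11)=(12*31+11)%997=383 -> [74, 741, 383]
  L2: h(74,741)=(74*31+741)%997=44 h(383,383)=(383*31+383)%997=292 -> [44, 292]
  L3: h(44,292)=(44*31+292)%997=659 -> [659]
  root = 659 != target 227
Candidate B: set leaf[2] = 25 -> leaves = [98, 49, 25, 90, 12, 11]
  L0: [98, 49, 25, 90, 12, 11]
  L1: h(98,49)=(98*31+49)%997=96 h(25,90)=(25*31+90)%997=865 h(12,11)=(12*31+11)%997=383 -> [96, 865, 383]
  L2: h(96,865)=(96*31+865)%997=850 h(383,383)=(383*31+383)%997=292 -> [850, 292]
  L3: h(850,292)=(850*31+292)%997=720 -> [720]
  root = 720 != target 227
Candidate C: set leaf[2] = 11 -> leaves = [98, 49, 11, 90, 12, 11]
  L0: [98, 49, 11, 90, 12, 11]
  L1: h(98,49)=(98*31+49)%997=96 h(11,90)=(11*31+90)%997=431 h(12,11)=(12*31+11)%997=383 -> [96, 431, 383]
  L2: h(96,431)=(96*31+431)%997=416 h(383,383)=(383*31+383)%997=292 -> [416, 292]
  L3: h(416,292)=(416*31+292)%997=227 -> [227]
  root = 227 == target 227  ** MATCH **
Candidate D: set leaf[0] = 14 -> leaves = [14, 49, 21, 90, 12, 11]
  L0: [14, 49, 21, 90, 12, 11]
  L1: h(14,49)=(14*31+49)%997=483 h(21,90)=(21*31+90)%997=741 h(12,11)=(12*31+11)%997=383 -> [483, 741, 383]
  L2: h(483,741)=(483*31+741)%997=759 h(383,383)=(383*31+383)%997=292 -> [759, 292]
  L3: h(759,292)=(759*31+292)%997=890 -> [890]
  root = 890 != target 227
Candidate C produces the target root.

Answer: C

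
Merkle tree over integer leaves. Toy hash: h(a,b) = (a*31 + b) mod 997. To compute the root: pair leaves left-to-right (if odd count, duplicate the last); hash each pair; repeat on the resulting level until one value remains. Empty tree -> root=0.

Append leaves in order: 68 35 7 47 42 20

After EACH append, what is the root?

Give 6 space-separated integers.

After append 68 (leaves=[68]):
  L0: [68]
  root=68
After append 35 (leaves=[68, 35]):
  L0: [68, 35]
  L1: h(68,35)=(68*31+35)%997=149 -> [149]
  root=149
After append 7 (leaves=[68, 35, 7]):
  L0: [68, 35, 7]
  L1: h(68,35)=(68*31+35)%997=149 h(7,7)=(7*31+7)%997=224 -> [149, 224]
  L2: h(149,224)=(149*31+224)%997=855 -> [855]
  root=855
After append 47 (leaves=[68, 35, 7, 47]):
  L0: [68, 35, 7, 47]
  L1: h(68,35)=(68*31+35)%997=149 h(7,47)=(7*31+47)%997=264 -> [149, 264]
  L2: h(149,264)=(149*31+264)%997=895 -> [895]
  root=895
After append 42 (leaves=[68, 35, 7, 47, 42]):
  L0: [68, 35, 7, 47, 42]
  L1: h(68,35)=(68*31+35)%997=149 h(7,47)=(7*31+47)%997=264 h(42,42)=(42*31+42)%997=347 -> [149, 264, 347]
  L2: h(149,264)=(149*31+264)%997=895 h(347,347)=(347*31+347)%997=137 -> [895, 137]
  L3: h(895,137)=(895*31+137)%997=963 -> [963]
  root=963
After append 20 (leaves=[68, 35, 7, 47, 42, 20]):
  L0: [68, 35, 7, 47, 42, 20]
  L1: h(68,35)=(68*31+35)%997=149 h(7,47)=(7*31+47)%997=264 h(42,20)=(42*31+20)%997=325 -> [149, 264, 325]
  L2: h(149,264)=(149*31+264)%997=895 h(325,325)=(325*31+325)%997=430 -> [895, 430]
  L3: h(895,430)=(895*31+430)%997=259 -> [259]
  root=259

Answer: 68 149 855 895 963 259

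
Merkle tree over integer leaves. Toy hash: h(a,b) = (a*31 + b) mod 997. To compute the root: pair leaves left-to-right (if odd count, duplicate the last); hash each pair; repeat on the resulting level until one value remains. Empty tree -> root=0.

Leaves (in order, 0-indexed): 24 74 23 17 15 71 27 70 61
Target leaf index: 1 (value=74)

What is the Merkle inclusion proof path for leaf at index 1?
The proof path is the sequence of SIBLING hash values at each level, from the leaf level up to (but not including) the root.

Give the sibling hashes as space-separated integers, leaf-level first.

L0 (leaves): [24, 74, 23, 17, 15, 71, 27, 70, 61], target index=1
L1: h(24,74)=(24*31+74)%997=818 [pair 0] h(23,17)=(23*31+17)%997=730 [pair 1] h(15,71)=(15*31+71)%997=536 [pair 2] h(27,70)=(27*31+70)%997=907 [pair 3] h(61,61)=(61*31+61)%997=955 [pair 4] -> [818, 730, 536, 907, 955]
  Sibling for proof at L0: 24
L2: h(818,730)=(818*31+730)%997=166 [pair 0] h(536,907)=(536*31+907)%997=574 [pair 1] h(955,955)=(955*31+955)%997=650 [pair 2] -> [166, 574, 650]
  Sibling for proof at L1: 730
L3: h(166,574)=(166*31+574)%997=735 [pair 0] h(650,650)=(650*31+650)%997=860 [pair 1] -> [735, 860]
  Sibling for proof at L2: 574
L4: h(735,860)=(735*31+860)%997=714 [pair 0] -> [714]
  Sibling for proof at L3: 860
Root: 714
Proof path (sibling hashes from leaf to root): [24, 730, 574, 860]

Answer: 24 730 574 860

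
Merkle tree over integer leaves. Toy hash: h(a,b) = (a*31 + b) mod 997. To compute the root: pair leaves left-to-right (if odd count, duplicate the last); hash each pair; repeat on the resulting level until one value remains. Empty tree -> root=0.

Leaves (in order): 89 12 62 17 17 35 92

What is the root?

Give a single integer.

L0: [89, 12, 62, 17, 17, 35, 92]
L1: h(89,12)=(89*31+12)%997=777 h(62,17)=(62*31+17)%997=942 h(17,35)=(17*31+35)%997=562 h(92,92)=(92*31+92)%997=950 -> [777, 942, 562, 950]
L2: h(777,942)=(777*31+942)%997=104 h(562,950)=(562*31+950)%997=426 -> [104, 426]
L3: h(104,426)=(104*31+426)%997=659 -> [659]

Answer: 659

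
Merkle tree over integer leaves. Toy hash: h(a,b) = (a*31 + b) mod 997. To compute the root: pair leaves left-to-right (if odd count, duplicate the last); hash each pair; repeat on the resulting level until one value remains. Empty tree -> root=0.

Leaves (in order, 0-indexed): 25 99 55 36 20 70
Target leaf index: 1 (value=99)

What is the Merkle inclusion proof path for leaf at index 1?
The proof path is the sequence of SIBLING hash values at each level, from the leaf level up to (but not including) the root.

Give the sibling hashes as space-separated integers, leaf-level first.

Answer: 25 744 146

Derivation:
L0 (leaves): [25, 99, 55, 36, 20, 70], target index=1
L1: h(25,99)=(25*31+99)%997=874 [pair 0] h(55,36)=(55*31+36)%997=744 [pair 1] h(20,70)=(20*31+70)%997=690 [pair 2] -> [874, 744, 690]
  Sibling for proof at L0: 25
L2: h(874,744)=(874*31+744)%997=919 [pair 0] h(690,690)=(690*31+690)%997=146 [pair 1] -> [919, 146]
  Sibling for proof at L1: 744
L3: h(919,146)=(919*31+146)%997=719 [pair 0] -> [719]
  Sibling for proof at L2: 146
Root: 719
Proof path (sibling hashes from leaf to root): [25, 744, 146]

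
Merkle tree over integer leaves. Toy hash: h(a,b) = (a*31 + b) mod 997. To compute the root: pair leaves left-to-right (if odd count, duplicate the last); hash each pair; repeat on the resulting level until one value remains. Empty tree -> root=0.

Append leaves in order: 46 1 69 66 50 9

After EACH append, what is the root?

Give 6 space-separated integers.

After append 46 (leaves=[46]):
  L0: [46]
  root=46
After append 1 (leaves=[46, 1]):
  L0: [46, 1]
  L1: h(46,1)=(46*31+1)%997=430 -> [430]
  root=430
After append 69 (leaves=[46, 1, 69]):
  L0: [46, 1, 69]
  L1: h(46,1)=(46*31+1)%997=430 h(69,69)=(69*31+69)%997=214 -> [430, 214]
  L2: h(430,214)=(430*31+214)%997=583 -> [583]
  root=583
After append 66 (leaves=[46, 1, 69, 66]):
  L0: [46, 1, 69, 66]
  L1: h(46,1)=(46*31+1)%997=430 h(69,66)=(69*31+66)%997=211 -> [430, 211]
  L2: h(430,211)=(430*31+211)%997=580 -> [580]
  root=580
After append 50 (leaves=[46, 1, 69, 66, 50]):
  L0: [46, 1, 69, 66, 50]
  L1: h(46,1)=(46*31+1)%997=430 h(69,66)=(69*31+66)%997=211 h(50,50)=(50*31+50)%997=603 -> [430, 211, 603]
  L2: h(430,211)=(430*31+211)%997=580 h(603,603)=(603*31+603)%997=353 -> [580, 353]
  L3: h(580,353)=(580*31+353)%997=387 -> [387]
  root=387
After append 9 (leaves=[46, 1, 69, 66, 50, 9]):
  L0: [46, 1, 69, 66, 50, 9]
  L1: h(46,1)=(46*31+1)%997=430 h(69,66)=(69*31+66)%997=211 h(50,9)=(50*31+9)%997=562 -> [430, 211, 562]
  L2: h(430,211)=(430*31+211)%997=580 h(562,562)=(562*31+562)%997=38 -> [580, 38]
  L3: h(580,38)=(580*31+38)%997=72 -> [72]
  root=72

Answer: 46 430 583 580 387 72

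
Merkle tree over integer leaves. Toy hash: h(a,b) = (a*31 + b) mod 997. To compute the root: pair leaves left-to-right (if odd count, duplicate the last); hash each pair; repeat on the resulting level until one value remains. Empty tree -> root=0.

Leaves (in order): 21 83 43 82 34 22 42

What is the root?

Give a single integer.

L0: [21, 83, 43, 82, 34, 22, 42]
L1: h(21,83)=(21*31+83)%997=734 h(43,82)=(43*31+82)%997=418 h(34,22)=(34*31+22)%997=79 h(42,42)=(42*31+42)%997=347 -> [734, 418, 79, 347]
L2: h(734,418)=(734*31+418)%997=241 h(79,347)=(79*31+347)%997=802 -> [241, 802]
L3: h(241,802)=(241*31+802)%997=297 -> [297]

Answer: 297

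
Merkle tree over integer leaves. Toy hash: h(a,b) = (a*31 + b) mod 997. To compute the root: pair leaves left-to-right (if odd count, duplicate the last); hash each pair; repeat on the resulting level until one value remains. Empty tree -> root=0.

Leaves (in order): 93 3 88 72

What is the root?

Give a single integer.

Answer: 542

Derivation:
L0: [93, 3, 88, 72]
L1: h(93,3)=(93*31+3)%997=892 h(88,72)=(88*31+72)%997=806 -> [892, 806]
L2: h(892,806)=(892*31+806)%997=542 -> [542]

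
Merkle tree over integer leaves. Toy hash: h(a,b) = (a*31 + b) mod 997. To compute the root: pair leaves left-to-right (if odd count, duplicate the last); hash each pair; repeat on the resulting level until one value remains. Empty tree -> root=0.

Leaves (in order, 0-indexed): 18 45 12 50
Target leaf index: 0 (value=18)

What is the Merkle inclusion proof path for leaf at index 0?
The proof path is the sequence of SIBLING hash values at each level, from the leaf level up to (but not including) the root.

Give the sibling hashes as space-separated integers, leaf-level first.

Answer: 45 422

Derivation:
L0 (leaves): [18, 45, 12, 50], target index=0
L1: h(18,45)=(18*31+45)%997=603 [pair 0] h(12,50)=(12*31+50)%997=422 [pair 1] -> [603, 422]
  Sibling for proof at L0: 45
L2: h(603,422)=(603*31+422)%997=172 [pair 0] -> [172]
  Sibling for proof at L1: 422
Root: 172
Proof path (sibling hashes from leaf to root): [45, 422]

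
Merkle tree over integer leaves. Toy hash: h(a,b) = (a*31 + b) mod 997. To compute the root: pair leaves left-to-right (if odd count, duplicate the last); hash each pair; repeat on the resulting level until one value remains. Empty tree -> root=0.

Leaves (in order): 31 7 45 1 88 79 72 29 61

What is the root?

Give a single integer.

Answer: 860

Derivation:
L0: [31, 7, 45, 1, 88, 79, 72, 29, 61]
L1: h(31,7)=(31*31+7)%997=968 h(45,1)=(45*31+1)%997=399 h(88,79)=(88*31+79)%997=813 h(72,29)=(72*31+29)%997=267 h(61,61)=(61*31+61)%997=955 -> [968, 399, 813, 267, 955]
L2: h(968,399)=(968*31+399)%997=497 h(813,267)=(813*31+267)%997=545 h(955,955)=(955*31+955)%997=650 -> [497, 545, 650]
L3: h(497,545)=(497*31+545)%997=0 h(650,650)=(650*31+650)%997=860 -> [0, 860]
L4: h(0,860)=(0*31+860)%997=860 -> [860]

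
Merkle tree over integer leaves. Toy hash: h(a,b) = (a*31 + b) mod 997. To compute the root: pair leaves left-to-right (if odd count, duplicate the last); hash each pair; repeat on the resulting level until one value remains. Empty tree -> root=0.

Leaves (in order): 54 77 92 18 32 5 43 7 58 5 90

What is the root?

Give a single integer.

Answer: 432

Derivation:
L0: [54, 77, 92, 18, 32, 5, 43, 7, 58, 5, 90]
L1: h(54,77)=(54*31+77)%997=754 h(92,18)=(92*31+18)%997=876 h(32,5)=(32*31+5)%997=0 h(43,7)=(43*31+7)%997=343 h(58,5)=(58*31+5)%997=806 h(90,90)=(90*31+90)%997=886 -> [754, 876, 0, 343, 806, 886]
L2: h(754,876)=(754*31+876)%997=322 h(0,343)=(0*31+343)%997=343 h(806,886)=(806*31+886)%997=947 -> [322, 343, 947]
L3: h(322,343)=(322*31+343)%997=355 h(947,947)=(947*31+947)%997=394 -> [355, 394]
L4: h(355,394)=(355*31+394)%997=432 -> [432]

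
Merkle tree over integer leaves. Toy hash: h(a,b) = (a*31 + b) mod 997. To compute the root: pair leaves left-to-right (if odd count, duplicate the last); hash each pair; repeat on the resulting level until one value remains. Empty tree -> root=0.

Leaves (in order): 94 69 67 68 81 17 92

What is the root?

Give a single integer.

L0: [94, 69, 67, 68, 81, 17, 92]
L1: h(94,69)=(94*31+69)%997=989 h(67,68)=(67*31+68)%997=151 h(81,17)=(81*31+17)%997=534 h(92,92)=(92*31+92)%997=950 -> [989, 151, 534, 950]
L2: h(989,151)=(989*31+151)%997=900 h(534,950)=(534*31+950)%997=555 -> [900, 555]
L3: h(900,555)=(900*31+555)%997=539 -> [539]

Answer: 539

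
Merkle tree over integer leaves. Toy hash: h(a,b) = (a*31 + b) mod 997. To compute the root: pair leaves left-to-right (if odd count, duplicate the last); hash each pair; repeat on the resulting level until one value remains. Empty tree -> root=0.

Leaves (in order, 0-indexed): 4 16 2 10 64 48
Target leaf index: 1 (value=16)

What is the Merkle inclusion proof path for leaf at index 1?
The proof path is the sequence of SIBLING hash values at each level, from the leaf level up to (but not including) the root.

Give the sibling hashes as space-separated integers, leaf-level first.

L0 (leaves): [4, 16, 2, 10, 64, 48], target index=1
L1: h(4,16)=(4*31+16)%997=140 [pair 0] h(2,10)=(2*31+10)%997=72 [pair 1] h(64,48)=(64*31+48)%997=38 [pair 2] -> [140, 72, 38]
  Sibling for proof at L0: 4
L2: h(140,72)=(140*31+72)%997=424 [pair 0] h(38,38)=(38*31+38)%997=219 [pair 1] -> [424, 219]
  Sibling for proof at L1: 72
L3: h(424,219)=(424*31+219)%997=402 [pair 0] -> [402]
  Sibling for proof at L2: 219
Root: 402
Proof path (sibling hashes from leaf to root): [4, 72, 219]

Answer: 4 72 219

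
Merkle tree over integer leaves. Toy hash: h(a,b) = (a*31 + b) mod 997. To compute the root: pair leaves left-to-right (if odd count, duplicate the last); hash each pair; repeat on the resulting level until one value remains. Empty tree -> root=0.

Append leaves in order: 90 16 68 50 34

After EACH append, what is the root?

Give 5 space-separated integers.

Answer: 90 812 429 411 698

Derivation:
After append 90 (leaves=[90]):
  L0: [90]
  root=90
After append 16 (leaves=[90, 16]):
  L0: [90, 16]
  L1: h(90,16)=(90*31+16)%997=812 -> [812]
  root=812
After append 68 (leaves=[90, 16, 68]):
  L0: [90, 16, 68]
  L1: h(90,16)=(90*31+16)%997=812 h(68,68)=(68*31+68)%997=182 -> [812, 182]
  L2: h(812,182)=(812*31+182)%997=429 -> [429]
  root=429
After append 50 (leaves=[90, 16, 68, 50]):
  L0: [90, 16, 68, 50]
  L1: h(90,16)=(90*31+16)%997=812 h(68,50)=(68*31+50)%997=164 -> [812, 164]
  L2: h(812,164)=(812*31+164)%997=411 -> [411]
  root=411
After append 34 (leaves=[90, 16, 68, 50, 34]):
  L0: [90, 16, 68, 50, 34]
  L1: h(90,16)=(90*31+16)%997=812 h(68,50)=(68*31+50)%997=164 h(34,34)=(34*31+34)%997=91 -> [812, 164, 91]
  L2: h(812,164)=(812*31+164)%997=411 h(91,91)=(91*31+91)%997=918 -> [411, 918]
  L3: h(411,918)=(411*31+918)%997=698 -> [698]
  root=698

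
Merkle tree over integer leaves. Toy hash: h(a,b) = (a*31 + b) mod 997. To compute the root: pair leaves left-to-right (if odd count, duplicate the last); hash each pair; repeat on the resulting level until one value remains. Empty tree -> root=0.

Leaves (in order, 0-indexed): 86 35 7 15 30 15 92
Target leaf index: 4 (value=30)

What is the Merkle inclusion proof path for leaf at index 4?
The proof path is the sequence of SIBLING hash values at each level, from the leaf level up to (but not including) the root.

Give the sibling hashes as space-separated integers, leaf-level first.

Answer: 15 950 215

Derivation:
L0 (leaves): [86, 35, 7, 15, 30, 15, 92], target index=4
L1: h(86,35)=(86*31+35)%997=707 [pair 0] h(7,15)=(7*31+15)%997=232 [pair 1] h(30,15)=(30*31+15)%997=945 [pair 2] h(92,92)=(92*31+92)%997=950 [pair 3] -> [707, 232, 945, 950]
  Sibling for proof at L0: 15
L2: h(707,232)=(707*31+232)%997=215 [pair 0] h(945,950)=(945*31+950)%997=335 [pair 1] -> [215, 335]
  Sibling for proof at L1: 950
L3: h(215,335)=(215*31+335)%997=21 [pair 0] -> [21]
  Sibling for proof at L2: 215
Root: 21
Proof path (sibling hashes from leaf to root): [15, 950, 215]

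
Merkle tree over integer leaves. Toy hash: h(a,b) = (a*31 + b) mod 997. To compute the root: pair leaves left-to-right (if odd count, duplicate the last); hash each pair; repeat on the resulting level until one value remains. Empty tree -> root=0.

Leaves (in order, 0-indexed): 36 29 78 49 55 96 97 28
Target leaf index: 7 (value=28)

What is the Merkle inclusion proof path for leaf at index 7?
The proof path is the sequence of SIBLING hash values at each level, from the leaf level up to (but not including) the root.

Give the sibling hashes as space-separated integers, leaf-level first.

L0 (leaves): [36, 29, 78, 49, 55, 96, 97, 28], target index=7
L1: h(36,29)=(36*31+29)%997=148 [pair 0] h(78,49)=(78*31+49)%997=473 [pair 1] h(55,96)=(55*31+96)%997=804 [pair 2] h(97,28)=(97*31+28)%997=44 [pair 3] -> [148, 473, 804, 44]
  Sibling for proof at L0: 97
L2: h(148,473)=(148*31+473)%997=76 [pair 0] h(804,44)=(804*31+44)%997=43 [pair 1] -> [76, 43]
  Sibling for proof at L1: 804
L3: h(76,43)=(76*31+43)%997=405 [pair 0] -> [405]
  Sibling for proof at L2: 76
Root: 405
Proof path (sibling hashes from leaf to root): [97, 804, 76]

Answer: 97 804 76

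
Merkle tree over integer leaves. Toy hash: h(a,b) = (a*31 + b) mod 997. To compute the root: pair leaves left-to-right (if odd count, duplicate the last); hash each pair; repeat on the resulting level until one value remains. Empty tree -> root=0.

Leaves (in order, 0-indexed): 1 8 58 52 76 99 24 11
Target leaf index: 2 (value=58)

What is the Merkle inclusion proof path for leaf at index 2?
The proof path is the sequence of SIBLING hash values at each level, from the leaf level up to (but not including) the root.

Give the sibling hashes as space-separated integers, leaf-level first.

L0 (leaves): [1, 8, 58, 52, 76, 99, 24, 11], target index=2
L1: h(1,8)=(1*31+8)%997=39 [pair 0] h(58,52)=(58*31+52)%997=853 [pair 1] h(76,99)=(76*31+99)%997=461 [pair 2] h(24,11)=(24*31+11)%997=755 [pair 3] -> [39, 853, 461, 755]
  Sibling for proof at L0: 52
L2: h(39,853)=(39*31+853)%997=68 [pair 0] h(461,755)=(461*31+755)%997=91 [pair 1] -> [68, 91]
  Sibling for proof at L1: 39
L3: h(68,91)=(68*31+91)%997=205 [pair 0] -> [205]
  Sibling for proof at L2: 91
Root: 205
Proof path (sibling hashes from leaf to root): [52, 39, 91]

Answer: 52 39 91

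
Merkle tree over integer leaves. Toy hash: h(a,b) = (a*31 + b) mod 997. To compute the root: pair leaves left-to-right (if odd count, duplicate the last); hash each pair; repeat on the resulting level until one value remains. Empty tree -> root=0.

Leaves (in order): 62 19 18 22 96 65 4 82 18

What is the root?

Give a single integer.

Answer: 580

Derivation:
L0: [62, 19, 18, 22, 96, 65, 4, 82, 18]
L1: h(62,19)=(62*31+19)%997=944 h(18,22)=(18*31+22)%997=580 h(96,65)=(96*31+65)%997=50 h(4,82)=(4*31+82)%997=206 h(18,18)=(18*31+18)%997=576 -> [944, 580, 50, 206, 576]
L2: h(944,580)=(944*31+580)%997=931 h(50,206)=(50*31+206)%997=759 h(576,576)=(576*31+576)%997=486 -> [931, 759, 486]
L3: h(931,759)=(931*31+759)%997=707 h(486,486)=(486*31+486)%997=597 -> [707, 597]
L4: h(707,597)=(707*31+597)%997=580 -> [580]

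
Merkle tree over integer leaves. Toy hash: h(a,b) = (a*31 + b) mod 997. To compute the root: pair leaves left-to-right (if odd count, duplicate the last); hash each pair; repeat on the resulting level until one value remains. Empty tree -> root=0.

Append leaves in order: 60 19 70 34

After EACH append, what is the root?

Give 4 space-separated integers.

After append 60 (leaves=[60]):
  L0: [60]
  root=60
After append 19 (leaves=[60, 19]):
  L0: [60, 19]
  L1: h(60,19)=(60*31+19)%997=882 -> [882]
  root=882
After append 70 (leaves=[60, 19, 70]):
  L0: [60, 19, 70]
  L1: h(60,19)=(60*31+19)%997=882 h(70,70)=(70*31+70)%997=246 -> [882, 246]
  L2: h(882,246)=(882*31+246)%997=669 -> [669]
  root=669
After append 34 (leaves=[60, 19, 70, 34]):
  L0: [60, 19, 70, 34]
  L1: h(60,19)=(60*31+19)%997=882 h(70,34)=(70*31+34)%997=210 -> [882, 210]
  L2: h(882,210)=(882*31+210)%997=633 -> [633]
  root=633

Answer: 60 882 669 633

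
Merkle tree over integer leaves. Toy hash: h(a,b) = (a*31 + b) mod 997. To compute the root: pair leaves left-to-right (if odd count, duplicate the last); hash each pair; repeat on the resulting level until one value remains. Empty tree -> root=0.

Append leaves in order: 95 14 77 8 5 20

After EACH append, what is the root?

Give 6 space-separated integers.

After append 95 (leaves=[95]):
  L0: [95]
  root=95
After append 14 (leaves=[95, 14]):
  L0: [95, 14]
  L1: h(95,14)=(95*31+14)%997=965 -> [965]
  root=965
After append 77 (leaves=[95, 14, 77]):
  L0: [95, 14, 77]
  L1: h(95,14)=(95*31+14)%997=965 h(77,77)=(77*31+77)%997=470 -> [965, 470]
  L2: h(965,470)=(965*31+470)%997=475 -> [475]
  root=475
After append 8 (leaves=[95, 14, 77, 8]):
  L0: [95, 14, 77, 8]
  L1: h(95,14)=(95*31+14)%997=965 h(77,8)=(77*31+8)%997=401 -> [965, 401]
  L2: h(965,401)=(965*31+401)%997=406 -> [406]
  root=406
After append 5 (leaves=[95, 14, 77, 8, 5]):
  L0: [95, 14, 77, 8, 5]
  L1: h(95,14)=(95*31+14)%997=965 h(77,8)=(77*31+8)%997=401 h(5,5)=(5*31+5)%997=160 -> [965, 401, 160]
  L2: h(965,401)=(965*31+401)%997=406 h(160,160)=(160*31+160)%997=135 -> [406, 135]
  L3: h(406,135)=(406*31+135)%997=757 -> [757]
  root=757
After append 20 (leaves=[95, 14, 77, 8, 5, 20]):
  L0: [95, 14, 77, 8, 5, 20]
  L1: h(95,14)=(95*31+14)%997=965 h(77,8)=(77*31+8)%997=401 h(5,20)=(5*31+20)%997=175 -> [965, 401, 175]
  L2: h(965,401)=(965*31+401)%997=406 h(175,175)=(175*31+175)%997=615 -> [406, 615]
  L3: h(406,615)=(406*31+615)%997=240 -> [240]
  root=240

Answer: 95 965 475 406 757 240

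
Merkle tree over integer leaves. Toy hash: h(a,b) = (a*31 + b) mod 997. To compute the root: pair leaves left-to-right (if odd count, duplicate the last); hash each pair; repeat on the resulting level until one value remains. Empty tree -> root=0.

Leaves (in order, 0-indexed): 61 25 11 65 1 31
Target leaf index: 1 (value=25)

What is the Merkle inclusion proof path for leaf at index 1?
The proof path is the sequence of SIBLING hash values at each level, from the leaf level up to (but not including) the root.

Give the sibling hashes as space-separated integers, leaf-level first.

L0 (leaves): [61, 25, 11, 65, 1, 31], target index=1
L1: h(61,25)=(61*31+25)%997=919 [pair 0] h(11,65)=(11*31+65)%997=406 [pair 1] h(1,31)=(1*31+31)%997=62 [pair 2] -> [919, 406, 62]
  Sibling for proof at L0: 61
L2: h(919,406)=(919*31+406)%997=979 [pair 0] h(62,62)=(62*31+62)%997=987 [pair 1] -> [979, 987]
  Sibling for proof at L1: 406
L3: h(979,987)=(979*31+987)%997=429 [pair 0] -> [429]
  Sibling for proof at L2: 987
Root: 429
Proof path (sibling hashes from leaf to root): [61, 406, 987]

Answer: 61 406 987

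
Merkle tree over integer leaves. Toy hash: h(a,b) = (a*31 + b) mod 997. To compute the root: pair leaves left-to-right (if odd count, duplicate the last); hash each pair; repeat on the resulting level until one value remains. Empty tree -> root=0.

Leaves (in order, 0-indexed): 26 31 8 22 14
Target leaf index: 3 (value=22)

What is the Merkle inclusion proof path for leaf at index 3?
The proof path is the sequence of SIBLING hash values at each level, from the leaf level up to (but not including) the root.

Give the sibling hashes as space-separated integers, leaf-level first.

Answer: 8 837 378

Derivation:
L0 (leaves): [26, 31, 8, 22, 14], target index=3
L1: h(26,31)=(26*31+31)%997=837 [pair 0] h(8,22)=(8*31+22)%997=270 [pair 1] h(14,14)=(14*31+14)%997=448 [pair 2] -> [837, 270, 448]
  Sibling for proof at L0: 8
L2: h(837,270)=(837*31+270)%997=295 [pair 0] h(448,448)=(448*31+448)%997=378 [pair 1] -> [295, 378]
  Sibling for proof at L1: 837
L3: h(295,378)=(295*31+378)%997=550 [pair 0] -> [550]
  Sibling for proof at L2: 378
Root: 550
Proof path (sibling hashes from leaf to root): [8, 837, 378]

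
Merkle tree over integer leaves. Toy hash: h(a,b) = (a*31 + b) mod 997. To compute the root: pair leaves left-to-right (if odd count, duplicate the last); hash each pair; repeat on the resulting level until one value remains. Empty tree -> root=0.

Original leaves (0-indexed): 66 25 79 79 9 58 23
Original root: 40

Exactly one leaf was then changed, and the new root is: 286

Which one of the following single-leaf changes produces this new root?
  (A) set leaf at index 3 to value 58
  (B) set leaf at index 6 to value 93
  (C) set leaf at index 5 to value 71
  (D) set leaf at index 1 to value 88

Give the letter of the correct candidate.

Answer: B

Derivation:
Original leaves: [66, 25, 79, 79, 9, 58, 23]
Target new root: 286
Try each candidate change and compute the resulting root:
Candidate A: set leaf[3] = 58 -> leaves = [66, 25, 79, 58, 9, 58, 23]
  L0: [66, 25, 79, 58, 9, 58, 23]
  L1: h(66,25)=(66*31+25)%997=77 h(79,58)=(79*31+58)%997=513 h(9,58)=(9*31+58)%997=337 h(23,23)=(23*31+23)%997=736 -> [77, 513, 337, 736]
  L2: h(77,513)=(77*31+513)%997=906 h(337,736)=(337*31+736)%997=216 -> [906, 216]
  L3: h(906,216)=(906*31+216)%997=386 -> [386]
  root = 386 != target 286
Candidate B: set leaf[6] = 93 -> leaves = [66, 25, 79, 79, 9, 58, 93]
  L0: [66, 25, 79, 79, 9, 58, 93]
  L1: h(66,25)=(66*31+25)%997=77 h(79,79)=(79*31+79)%997=534 h(9,58)=(9*31+58)%997=337 h(93,93)=(93*31+93)%997=982 -> [77, 534, 337, 982]
  L2: h(77,534)=(77*31+534)%997=927 h(337,982)=(337*31+982)%997=462 -> [927, 462]
  L3: h(927,462)=(927*31+462)%997=286 -> [286]
  root = 286 == target 286  ** MATCH **
Candidate C: set leaf[5] = 71 -> leaves = [66, 25, 79, 79, 9, 71, 23]
  L0: [66, 25, 79, 79, 9, 71, 23]
  L1: h(66,25)=(66*31+25)%997=77 h(79,79)=(79*31+79)%997=534 h(9,71)=(9*31+71)%997=350 h(23,23)=(23*31+23)%997=736 -> [77, 534, 350, 736]
  L2: h(77,534)=(77*31+534)%997=927 h(350,736)=(350*31+736)%997=619 -> [927, 619]
  L3: h(927,619)=(927*31+619)%997=443 -> [443]
  root = 443 != target 286
Candidate D: set leaf[1] = 88 -> leaves = [66, 88, 79, 79, 9, 58, 23]
  L0: [66, 88, 79, 79, 9, 58, 23]
  L1: h(66,88)=(66*31+88)%997=140 h(79,79)=(79*31+79)%997=534 h(9,58)=(9*31+58)%997=337 h(23,23)=(23*31+23)%997=736 -> [140, 534, 337, 736]
  L2: h(140,534)=(140*31+534)%997=886 h(337,736)=(337*31+736)%997=216 -> [886, 216]
  L3: h(886,216)=(886*31+216)%997=763 -> [763]
  root = 763 != target 286
Candidate B produces the target root.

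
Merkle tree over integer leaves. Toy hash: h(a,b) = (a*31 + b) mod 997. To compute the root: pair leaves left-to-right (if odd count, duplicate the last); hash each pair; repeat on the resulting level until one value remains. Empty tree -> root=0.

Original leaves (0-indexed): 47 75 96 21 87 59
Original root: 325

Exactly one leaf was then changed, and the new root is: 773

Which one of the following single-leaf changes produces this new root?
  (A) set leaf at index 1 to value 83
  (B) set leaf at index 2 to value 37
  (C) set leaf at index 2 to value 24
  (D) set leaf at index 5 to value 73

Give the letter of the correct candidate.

Answer: D

Derivation:
Original leaves: [47, 75, 96, 21, 87, 59]
Target new root: 773
Try each candidate change and compute the resulting root:
Candidate A: set leaf[1] = 83 -> leaves = [47, 83, 96, 21, 87, 59]
  L0: [47, 83, 96, 21, 87, 59]
  L1: h(47,83)=(47*31+83)%997=543 h(96,21)=(96*31+21)%997=6 h(87,59)=(87*31+59)%997=762 -> [543, 6, 762]
  L2: h(543,6)=(543*31+6)%997=887 h(762,762)=(762*31+762)%997=456 -> [887, 456]
  L3: h(887,456)=(887*31+456)%997=37 -> [37]
  root = 37 != target 773
Candidate B: set leaf[2] = 37 -> leaves = [47, 75, 37, 21, 87, 59]
  L0: [47, 75, 37, 21, 87, 59]
  L1: h(47,75)=(47*31+75)%997=535 h(37,21)=(37*31+21)%997=171 h(87,59)=(87*31+59)%997=762 -> [535, 171, 762]
  L2: h(535,171)=(535*31+171)%997=804 h(762,762)=(762*31+762)%997=456 -> [804, 456]
  L3: h(804,456)=(804*31+456)%997=455 -> [455]
  root = 455 != target 773
Candidate C: set leaf[2] = 24 -> leaves = [47, 75, 24, 21, 87, 59]
  L0: [47, 75, 24, 21, 87, 59]
  L1: h(47,75)=(47*31+75)%997=535 h(24,21)=(24*31+21)%997=765 h(87,59)=(87*31+59)%997=762 -> [535, 765, 762]
  L2: h(535,765)=(535*31+765)%997=401 h(762,762)=(762*31+762)%997=456 -> [401, 456]
  L3: h(401,456)=(401*31+456)%997=923 -> [923]
  root = 923 != target 773
Candidate D: set leaf[5] = 73 -> leaves = [47, 75, 96, 21, 87, 73]
  L0: [47, 75, 96, 21, 87, 73]
  L1: h(47,75)=(47*31+75)%997=535 h(96,21)=(96*31+21)%997=6 h(87,73)=(87*31+73)%997=776 -> [535, 6, 776]
  L2: h(535,6)=(535*31+6)%997=639 h(776,776)=(776*31+776)%997=904 -> [639, 904]
  L3: h(639,904)=(639*31+904)%997=773 -> [773]
  root = 773 == target 773  ** MATCH **
Candidate D produces the target root.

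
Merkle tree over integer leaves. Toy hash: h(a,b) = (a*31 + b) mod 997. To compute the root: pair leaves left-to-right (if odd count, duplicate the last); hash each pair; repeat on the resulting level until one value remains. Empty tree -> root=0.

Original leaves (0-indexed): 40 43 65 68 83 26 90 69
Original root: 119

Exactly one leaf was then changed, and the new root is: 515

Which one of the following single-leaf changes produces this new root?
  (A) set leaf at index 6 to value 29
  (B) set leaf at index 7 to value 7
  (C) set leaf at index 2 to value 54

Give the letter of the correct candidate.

Answer: C

Derivation:
Original leaves: [40, 43, 65, 68, 83, 26, 90, 69]
Target new root: 515
Try each candidate change and compute the resulting root:
Candidate A: set leaf[6] = 29 -> leaves = [40, 43, 65, 68, 83, 26, 29, 69]
  L0: [40, 43, 65, 68, 83, 26, 29, 69]
  L1: h(40,43)=(40*31+43)%997=286 h(65,68)=(65*31+68)%997=89 h(83,26)=(83*31+26)%997=605 h(29,69)=(29*31+69)%997=968 -> [286, 89, 605, 968]
  L2: h(286,89)=(286*31+89)%997=979 h(605,968)=(605*31+968)%997=780 -> [979, 780]
  L3: h(979,780)=(979*31+780)%997=222 -> [222]
  root = 222 != target 515
Candidate B: set leaf[7] = 7 -> leaves = [40, 43, 65, 68, 83, 26, 90, 7]
  L0: [40, 43, 65, 68, 83, 26, 90, 7]
  L1: h(40,43)=(40*31+43)%997=286 h(65,68)=(65*31+68)%997=89 h(83,26)=(83*31+26)%997=605 h(90,7)=(90*31+7)%997=803 -> [286, 89, 605, 803]
  L2: h(286,89)=(286*31+89)%997=979 h(605,803)=(605*31+803)%997=615 -> [979, 615]
  L3: h(979,615)=(979*31+615)%997=57 -> [57]
  root = 57 != target 515
Candidate C: set leaf[2] = 54 -> leaves = [40, 43, 54, 68, 83, 26, 90, 69]
  L0: [40, 43, 54, 68, 83, 26, 90, 69]
  L1: h(40,43)=(40*31+43)%997=286 h(54,68)=(54*31+68)%997=745 h(83,26)=(83*31+26)%997=605 h(90,69)=(90*31+69)%997=865 -> [286, 745, 605, 865]
  L2: h(286,745)=(286*31+745)%997=638 h(605,865)=(605*31+865)%997=677 -> [638, 677]
  L3: h(638,677)=(638*31+677)%997=515 -> [515]
  root = 515 == target 515  ** MATCH **
Candidate C produces the target root.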